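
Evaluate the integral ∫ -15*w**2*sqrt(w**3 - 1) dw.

Let u = w**3 - 1, so du = (3*w**2) dw.
Rewriting, the integral becomes -5·∫ √u du = -5·(2/3)u^(3/2).
Substituting back, u = w**3 - 1.

-10*(w**3 - 1)**(3/2)/3 + C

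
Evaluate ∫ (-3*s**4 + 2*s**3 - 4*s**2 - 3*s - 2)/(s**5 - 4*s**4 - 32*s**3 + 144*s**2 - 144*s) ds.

log(s)/72 - 905*log(s - 6)/288 + 35*log(s - 2)/32 - 139*log(s + 6)/144 - 7/(8*s - 16) + C

Factor the denominator: s*(s - 6)*(s - 2)**2*(s + 6).
Partial-fraction decomposition: -139/(144*(s + 6)) + 35/(32*(s - 2)) + 7/(8*(s - 2)**2) - 905/(288*(s - 6)) + 1/(72*s).
Integrate each term; A/(s−a) gives A·log|s−a|; A/(s−a)² gives −A/(s−a).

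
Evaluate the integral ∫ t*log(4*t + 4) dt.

t**2*log(4*t + 4)/2 - t**2/4 + t/2 - log(t + 1)/2 + C

Use integration by parts with u = log(4*t + 4), dv = t dt.
Then du = 4/(4*t + 4) dt and v = t**2/2.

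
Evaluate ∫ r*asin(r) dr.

Use integration by parts with u = arcsin(r), dv = r dr.
Then du = 1/sqrt(-r**2 + 1) dr.

r**2*asin(r)/2 + r*sqrt(-r**2 + 1)/4 - asin(r)/4 + C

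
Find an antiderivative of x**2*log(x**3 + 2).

Let u = x**3 + 2, so du = (3*x**2) dx.
The integral becomes (1/3)·∫ log(u) du; integrate by parts with u′=log(u), dv′=du.

x**3*log(x**3 + 2)/3 - x**3/3 + 2*log(x**3 + 2)/3 + C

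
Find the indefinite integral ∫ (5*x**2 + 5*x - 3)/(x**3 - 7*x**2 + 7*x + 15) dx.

49*log(x - 5)/4 - 57*log(x - 3)/8 - log(x + 1)/8 + C

Factor the denominator: (x - 5)*(x - 3)*(x + 1).
Partial-fraction decomposition: -1/(8*(x + 1)) - 57/(8*(x - 3)) + 49/(4*(x - 5)).
Integrate each term: A/(x−a) contributes A·log|x−a|.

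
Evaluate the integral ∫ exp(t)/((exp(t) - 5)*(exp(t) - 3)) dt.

Let u = e^t, du = e^t dt.
The integral becomes ∫ du/((u-3)(u-5)); decompose into partial fractions.

log(exp(t) - 5)/2 - log(exp(t) - 3)/2 + C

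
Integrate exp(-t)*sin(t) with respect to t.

Let I denote the integral. Integrate by parts with u = sin(t), dv = exp(-t) dt, so v = -exp(-t): I = -exp(-t)*sin(t) + ∫ exp(-t)*cos(t) dt.
Apply parts again with u = cos(t), dv = exp(-t) dt: ∫ exp(-t)*cos(t) dt = -exp(-t)*cos(t) − I. Substituting back brings back I: I = -exp(-t)*sin(t) - exp(-t)*cos(t) − I.
Solving for I: (1 + 1)·I equals the remaining terms, so I = (1/2)·(-exp(-t)*sin(t) - exp(-t)*cos(t)).

-exp(-t)*sin(t)/2 - exp(-t)*cos(t)/2 + C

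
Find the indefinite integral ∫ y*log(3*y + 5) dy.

y**2*log(3*y + 5)/2 - y**2/4 + 5*y/6 - 25*log(3*y + 5)/18 + C

Use integration by parts with u = log(3*y + 5), dv = y dy.
Then du = 3/(3*y + 5) dy and v = y**2/2.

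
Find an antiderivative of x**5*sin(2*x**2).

-x**4*cos(2*x**2)/4 + x**2*sin(2*x**2)/4 + cos(2*x**2)/8 + C

Let u = x², du = 2x dx; rewrite as (1/2)∫ u^2·sin(2u) du.
Now integrate by parts 2 times.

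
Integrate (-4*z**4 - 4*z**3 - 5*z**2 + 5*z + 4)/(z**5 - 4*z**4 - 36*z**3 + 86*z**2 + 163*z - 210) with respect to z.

Factor the denominator: (z - 7)*(z - 3)*(z - 1)*(z + 2)*(z + 5).
Partial-fraction decomposition: -1073/(864*(z + 5)) + 58/(405*(z + 2)) - 1/(54*(z - 1)) + 229/(160*(z - 3)) - 5591/(1296*(z - 7)).
Integrate each term: A/(z−a) contributes A·log|z−a|.

-5591*log(z - 7)/1296 + 229*log(z - 3)/160 - log(z - 1)/54 + 58*log(z + 2)/405 - 1073*log(z + 5)/864 + C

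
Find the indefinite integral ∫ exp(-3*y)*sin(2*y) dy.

-3*exp(-3*y)*sin(2*y)/13 - 2*exp(-3*y)*cos(2*y)/13 + C

Let I denote the integral. Integrate by parts with u = sin(2*y), dv = exp(-3*y) dy, so v = -exp(-3*y)/3: I = -exp(-3*y)*sin(2*y)/3 + (2/3)·∫ exp(-3*y)*cos(2*y) dy.
Apply parts again with u = cos(2*y), dv = exp(-3*y) dy: ∫ exp(-3*y)*cos(2*y) dy = -exp(-3*y)*cos(2*y)/3 − (2/3)·I. Substituting back brings back I: I = -exp(-3*y)*sin(2*y)/3 - 2*exp(-3*y)*cos(2*y)/9 − (4/9)·I.
Solving for I: (1 + 4/9)·I equals the remaining terms, so I = (9/13)·(-exp(-3*y)*sin(2*y)/3 - 2*exp(-3*y)*cos(2*y)/9).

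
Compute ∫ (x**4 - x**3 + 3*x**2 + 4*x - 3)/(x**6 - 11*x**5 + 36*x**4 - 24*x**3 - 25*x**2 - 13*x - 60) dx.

74*log(x - 5)/39 - 253*log(x - 4)/85 + 9*log(x - 3)/8 + log(x + 1)/120 - 6*log(x**2 + 1)/221 + 23*atan(x)/442 + C

Factor the denominator: (x - 5)*(x - 4)*(x - 3)*(x + 1)*(x**2 + 1).
Partial-fraction decomposition: -(24*x - 23)/(442*(x**2 + 1)) + 1/(120*(x + 1)) + 9/(8*(x - 3)) - 253/(85*(x - 4)) + 74/(39*(x - 5)).
Integrate each term; A/(x−a) gives A·log|x−a|; the (Bx+D)/(x²+p²) term gives a log and an atan.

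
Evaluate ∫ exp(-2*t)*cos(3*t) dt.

3*exp(-2*t)*sin(3*t)/13 - 2*exp(-2*t)*cos(3*t)/13 + C

Let I denote the integral. Integrate by parts with u = cos(3*t), dv = exp(-2*t) dt, so v = -exp(-2*t)/2: I = -exp(-2*t)*cos(3*t)/2 − (3/2)·∫ exp(-2*t)*sin(3*t) dt.
Apply parts again with u = sin(3*t), dv = exp(-2*t) dt: ∫ exp(-2*t)*sin(3*t) dt = -exp(-2*t)*sin(3*t)/2 + (3/2)·I. Substituting back brings back I: I = 3*exp(-2*t)*sin(3*t)/4 - exp(-2*t)*cos(3*t)/2 − (9/4)·I.
Solving for I: (1 + 9/4)·I equals the remaining terms, so I = (4/13)·(3*exp(-2*t)*sin(3*t)/4 - exp(-2*t)*cos(3*t)/2).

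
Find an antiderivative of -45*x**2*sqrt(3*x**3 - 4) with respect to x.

Let u = 3*x**3 - 4, so du = (9*x**2) dx.
Rewriting, the integral becomes -5·∫ √u du = -5·(2/3)u^(3/2).
Substituting back, u = 3*x**3 - 4.

-10*(3*x**3 - 4)**(3/2)/3 + C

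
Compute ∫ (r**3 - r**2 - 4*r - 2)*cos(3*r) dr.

Use integration by parts with u = r**3 - r**2 - 4*r - 2, dv = cos(3*r) dr, so v = sin(3*r)/3.
Apply parts 3 times (tabular method): alternate signs, differentiate u down to 0, integrate dv up.

r**3*sin(3*r)/3 - r**2*sin(3*r)/3 + r**2*cos(3*r)/3 - 14*r*sin(3*r)/9 - 2*r*cos(3*r)/9 - 16*sin(3*r)/27 - 14*cos(3*r)/27 + C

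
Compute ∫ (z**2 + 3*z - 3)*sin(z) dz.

-z**2*cos(z) + 2*z*sin(z) - 3*z*cos(z) + 3*sin(z) + 5*cos(z) + C

Use integration by parts with u = z**2 + 3*z - 3, dv = sin(z) dz, so v = -cos(z).
Apply parts 2 times (tabular method): alternate signs, differentiate u down to 0, integrate dv up.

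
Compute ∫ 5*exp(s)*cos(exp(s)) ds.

5*sin(exp(s)) + C

Let u = exp(s), so du = (exp(s)) ds.
Rewriting, the integral becomes 5·∫ cos(u) du = 5·sin(u).
Substituting back, u = exp(s).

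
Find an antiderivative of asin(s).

s*asin(s) + sqrt(-s**2 + 1) + C

Use integration by parts with u = arcsin(s), dv = ds.
Then du = 1/sqrt(-s**2 + 1) ds.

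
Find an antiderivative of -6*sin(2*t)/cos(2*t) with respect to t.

3*log(cos(2*t)) + C

Let u = cos(2*t), so du = (-2*sin(2*t)) dt.
Rewriting, the integral becomes 3·∫ 1/u du = 3·log(u).
Substituting back, u = cos(2*t).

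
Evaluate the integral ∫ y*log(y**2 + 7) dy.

y**2*log(y**2 + 7)/2 - y**2/2 + 7*log(y**2 + 7)/2 + C

Let u = y**2 + 7, so du = (2*y) dy.
The integral becomes (1/2)·∫ log(u) du; integrate by parts with u′=log(u), dv′=du.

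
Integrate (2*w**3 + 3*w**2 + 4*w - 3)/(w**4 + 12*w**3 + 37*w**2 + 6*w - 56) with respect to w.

log(w - 1)/20 + log(w + 2)/2 - 33*log(w + 4)/10 + 19*log(w + 7)/4 + C

Factor the denominator: (w - 1)*(w + 2)*(w + 4)*(w + 7).
Partial-fraction decomposition: 19/(4*(w + 7)) - 33/(10*(w + 4)) + 1/(2*(w + 2)) + 1/(20*(w - 1)).
Integrate each term: A/(w−a) contributes A·log|w−a|.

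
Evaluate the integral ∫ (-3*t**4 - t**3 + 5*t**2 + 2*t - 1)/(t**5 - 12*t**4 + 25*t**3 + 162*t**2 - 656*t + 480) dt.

-3913*log(t - 6)/100 + 311*log(t - 5)/6 - 745*log(t - 4)/48 - log(t - 1)/150 - 211*log(t + 4)/1200 + C

Factor the denominator: (t - 6)*(t - 5)*(t - 4)*(t - 1)*(t + 4).
Partial-fraction decomposition: -211/(1200*(t + 4)) - 1/(150*(t - 1)) - 745/(48*(t - 4)) + 311/(6*(t - 5)) - 3913/(100*(t - 6)).
Integrate each term: A/(t−a) contributes A·log|t−a|.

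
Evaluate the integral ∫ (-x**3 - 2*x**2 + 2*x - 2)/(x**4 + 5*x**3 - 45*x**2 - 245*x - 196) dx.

-39*log(x - 7)/112 + 5*log(x + 1)/144 + 2*log(x + 4)/9 - 229*log(x + 7)/252 + C

Factor the denominator: (x - 7)*(x + 1)*(x + 4)*(x + 7).
Partial-fraction decomposition: -229/(252*(x + 7)) + 2/(9*(x + 4)) + 5/(144*(x + 1)) - 39/(112*(x - 7)).
Integrate each term: A/(x−a) contributes A·log|x−a|.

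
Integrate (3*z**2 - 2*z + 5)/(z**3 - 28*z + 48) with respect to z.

Factor the denominator: (z - 4)*(z - 2)*(z + 6).
Partial-fraction decomposition: 25/(16*(z + 6)) - 13/(16*(z - 2)) + 9/(4*(z - 4)).
Integrate each term: A/(z−a) contributes A·log|z−a|.

9*log(z - 4)/4 - 13*log(z - 2)/16 + 25*log(z + 6)/16 + C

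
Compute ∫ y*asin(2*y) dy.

y**2*asin(2*y)/2 + y*sqrt(-4*y**2 + 1)/8 - asin(2*y)/16 + C

Use integration by parts with u = arcsin(2*y), dv = y dy.
Then du = 2/sqrt(-4*y**2 + 1) dy.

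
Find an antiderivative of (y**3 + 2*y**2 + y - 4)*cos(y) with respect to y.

y**3*sin(y) + 2*y**2*sin(y) + 3*y**2*cos(y) - 5*y*sin(y) + 4*y*cos(y) - 8*sin(y) - 5*cos(y) + C

Use integration by parts with u = y**3 + 2*y**2 + y - 4, dv = cos(y) dy, so v = sin(y).
Apply parts 3 times (tabular method): alternate signs, differentiate u down to 0, integrate dv up.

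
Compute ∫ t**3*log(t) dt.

t**4*log(t)/4 - t**4/16 + C

Use integration by parts with u = log(t), dv = t**3 dt.
Then du = 1/t dt and v = t**4/4.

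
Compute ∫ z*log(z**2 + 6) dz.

Let u = z**2 + 6, so du = (2*z) dz.
The integral becomes (1/2)·∫ log(u) du; integrate by parts with u′=log(u), dv′=du.

z**2*log(z**2 + 6)/2 - z**2/2 + 3*log(z**2 + 6) + C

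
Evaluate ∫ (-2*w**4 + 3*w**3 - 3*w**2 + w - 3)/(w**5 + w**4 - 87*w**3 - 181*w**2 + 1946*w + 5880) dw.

-53057*log(w - 7)/66924 - 69*log(w + 4)/22 + 427*log(w + 5)/36 - 3357*log(w + 6)/338 + 89/(39*w - 273) + C

Factor the denominator: (w - 7)**2*(w + 4)*(w + 5)*(w + 6).
Partial-fraction decomposition: -3357/(338*(w + 6)) + 427/(36*(w + 5)) - 69/(22*(w + 4)) - 53057/(66924*(w - 7)) - 89/(39*(w - 7)**2).
Integrate each term; A/(w−a) gives A·log|w−a|; A/(w−a)² gives −A/(w−a).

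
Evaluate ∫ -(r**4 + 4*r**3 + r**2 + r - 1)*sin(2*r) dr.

Use integration by parts with u = r**4 + 4*r**3 + r**2 + r - 1, dv = -sin(2*r) dr, so v = cos(2*r)/2.
Apply parts 4 times (tabular method): alternate signs, differentiate u down to 0, integrate dv up.

r**4*cos(2*r)/2 - r**3*sin(2*r) + 2*r**3*cos(2*r) - 3*r**2*sin(2*r) - r**2*cos(2*r) + r*sin(2*r) - 5*r*cos(2*r)/2 + 5*sin(2*r)/4 + C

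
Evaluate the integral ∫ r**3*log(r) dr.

r**4*log(r)/4 - r**4/16 + C

Use integration by parts with u = log(r), dv = r**3 dr.
Then du = 1/r dr and v = r**4/4.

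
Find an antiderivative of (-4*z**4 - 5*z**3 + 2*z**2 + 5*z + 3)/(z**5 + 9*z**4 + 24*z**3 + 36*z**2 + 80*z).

3*log(z)/80 + 689*log(z + 4)/80 - 1847*log(z + 5)/145 + 51*log(z**2 + 4)/1160 + 1021*atan(z/2)/1160 + C

Factor the denominator: z*(z + 4)*(z + 5)*(z**2 + 4).
Partial-fraction decomposition: (51*z + 1021)/(580*(z**2 + 4)) - 1847/(145*(z + 5)) + 689/(80*(z + 4)) + 3/(80*z).
Integrate each term; A/(z−a) gives A·log|z−a|; the (Bz+D)/(z²+p²) term gives a log and an atan.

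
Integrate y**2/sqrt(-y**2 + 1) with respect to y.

-y*sqrt(-y**2 + 1)/2 + asin(y)/2 + C

Substitute y = sin(θ), so dy = cos(θ) dθ and the radical becomes sqrt(-y**2 + 1) = cos(θ) by the Pythagorean identity.
Integrate the resulting trig expression in θ, then back-substitute θ = asin(y), sin(θ) = y, cos(θ) = sqrt(-y**2 + 1) (absorbing any constant into C).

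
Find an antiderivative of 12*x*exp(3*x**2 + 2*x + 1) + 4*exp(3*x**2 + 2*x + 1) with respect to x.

Let u = 3*x**2 + 2*x + 1, so du = (6*x + 2) dx.
Rewriting, the integral becomes 2·∫ e^u du = 2·e^u.
Substituting back, u = 3*x**2 + 2*x + 1.

2*exp(3*x**2 + 2*x + 1) + C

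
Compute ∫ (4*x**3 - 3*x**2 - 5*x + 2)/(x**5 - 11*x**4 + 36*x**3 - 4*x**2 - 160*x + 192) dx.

-461*log(x - 4)/36 + 68*log(x - 3)/5 - 3*log(x - 2)/4 - 2*log(x + 2)/45 - 95/(6*x - 24) + C

Factor the denominator: (x - 4)**2*(x - 3)*(x - 2)*(x + 2).
Partial-fraction decomposition: -2/(45*(x + 2)) - 3/(4*(x - 2)) + 68/(5*(x - 3)) - 461/(36*(x - 4)) + 95/(6*(x - 4)**2).
Integrate each term; A/(x−a) gives A·log|x−a|; A/(x−a)² gives −A/(x−a).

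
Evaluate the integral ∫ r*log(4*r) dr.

Use integration by parts with u = log(4*r), dv = r dr.
Then du = 1/r dr and v = r**2/2.

r**2*(log(r) + 2*log(2))/2 - r**2/4 + C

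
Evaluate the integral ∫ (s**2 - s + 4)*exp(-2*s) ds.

Use integration by parts with u = s**2 - s + 4, dv = exp(-2*s) ds, so v = -exp(-2*s)/2.
Apply parts 2 times (tabular method): alternate signs, differentiate u down to 0, integrate dv up.

(-s**2 - 4)*exp(-2*s)/2 + C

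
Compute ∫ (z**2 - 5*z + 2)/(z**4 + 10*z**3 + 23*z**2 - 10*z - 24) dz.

-log(z - 1)/35 - 4*log(z + 1)/15 + 19*log(z + 4)/15 - 34*log(z + 6)/35 + C

Factor the denominator: (z - 1)*(z + 1)*(z + 4)*(z + 6).
Partial-fraction decomposition: -34/(35*(z + 6)) + 19/(15*(z + 4)) - 4/(15*(z + 1)) - 1/(35*(z - 1)).
Integrate each term: A/(z−a) contributes A·log|z−a|.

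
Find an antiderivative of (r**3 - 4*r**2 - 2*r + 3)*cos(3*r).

r**3*sin(3*r)/3 - 4*r**2*sin(3*r)/3 + r**2*cos(3*r)/3 - 8*r*sin(3*r)/9 - 8*r*cos(3*r)/9 + 35*sin(3*r)/27 - 8*cos(3*r)/27 + C

Use integration by parts with u = r**3 - 4*r**2 - 2*r + 3, dv = cos(3*r) dr, so v = sin(3*r)/3.
Apply parts 3 times (tabular method): alternate signs, differentiate u down to 0, integrate dv up.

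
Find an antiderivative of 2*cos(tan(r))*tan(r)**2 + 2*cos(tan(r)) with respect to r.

2*sin(tan(r)) + C

Let u = tan(r), so du = (tan(r)**2 + 1) dr.
Rewriting, the integral becomes 2·∫ cos(u) du = 2·sin(u).
Substituting back, u = tan(r).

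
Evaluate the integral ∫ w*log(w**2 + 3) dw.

w**2*log(w**2 + 3)/2 - w**2/2 + 3*log(w**2 + 3)/2 + C

Let u = w**2 + 3, so du = (2*w) dw.
The integral becomes (1/2)·∫ log(u) du; integrate by parts with u′=log(u), dv′=du.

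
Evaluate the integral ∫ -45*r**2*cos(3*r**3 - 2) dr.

Let u = 3*r**3 - 2, so du = (9*r**2) dr.
Rewriting, the integral becomes -5·∫ cos(u) du = -5·sin(u).
Substituting back, u = 3*r**3 - 2.

-5*sin(3*r**3 - 2) + C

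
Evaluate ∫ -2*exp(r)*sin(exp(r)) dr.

Let u = exp(r), so du = (exp(r)) dr.
Rewriting, the integral becomes -2·∫ sin(u) du = -2·-cos(u).
Substituting back, u = exp(r).

2*cos(exp(r)) + C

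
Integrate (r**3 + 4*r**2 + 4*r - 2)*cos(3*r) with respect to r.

Use integration by parts with u = r**3 + 4*r**2 + 4*r - 2, dv = cos(3*r) dr, so v = sin(3*r)/3.
Apply parts 3 times (tabular method): alternate signs, differentiate u down to 0, integrate dv up.

r**3*sin(3*r)/3 + 4*r**2*sin(3*r)/3 + r**2*cos(3*r)/3 + 10*r*sin(3*r)/9 + 8*r*cos(3*r)/9 - 26*sin(3*r)/27 + 10*cos(3*r)/27 + C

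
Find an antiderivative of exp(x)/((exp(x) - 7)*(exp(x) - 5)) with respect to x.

log(exp(x) - 7)/2 - log(exp(x) - 5)/2 + C

Let u = e^x, du = e^x dx.
The integral becomes ∫ du/((u-7)(u-5)); decompose into partial fractions.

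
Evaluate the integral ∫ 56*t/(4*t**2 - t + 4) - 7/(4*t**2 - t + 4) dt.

7*log(4*t**2 - t + 4) + C

Let u = 4*t**2 - t + 4, so du = (8*t - 1) dt.
Rewriting, the integral becomes 7·∫ 1/u du = 7·log(u).
Substituting back, u = 4*t**2 - t + 4.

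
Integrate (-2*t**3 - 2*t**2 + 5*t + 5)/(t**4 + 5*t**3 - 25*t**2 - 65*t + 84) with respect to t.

Factor the denominator: (t - 4)*(t - 1)*(t + 3)*(t + 7).
Partial-fraction decomposition: -279/(176*(t + 7)) + 13/(56*(t + 3)) - 1/(16*(t - 1)) - 45/(77*(t - 4)).
Integrate each term: A/(t−a) contributes A·log|t−a|.

-45*log(t - 4)/77 - log(t - 1)/16 + 13*log(t + 3)/56 - 279*log(t + 7)/176 + C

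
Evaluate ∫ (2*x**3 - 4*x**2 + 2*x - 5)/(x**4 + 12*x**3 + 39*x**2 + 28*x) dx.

-5*log(x)/28 + 13*log(x + 1)/18 - 205*log(x + 4)/36 + 901*log(x + 7)/126 + C

Factor the denominator: x*(x + 1)*(x + 4)*(x + 7).
Partial-fraction decomposition: 901/(126*(x + 7)) - 205/(36*(x + 4)) + 13/(18*(x + 1)) - 5/(28*x).
Integrate each term: A/(x−a) contributes A·log|x−a|.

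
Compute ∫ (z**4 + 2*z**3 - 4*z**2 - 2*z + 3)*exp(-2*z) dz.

(-z**4 - 4*z**3 - 2*z**2 - 3)*exp(-2*z)/2 + C

Use integration by parts with u = z**4 + 2*z**3 - 4*z**2 - 2*z + 3, dv = exp(-2*z) dz, so v = -exp(-2*z)/2.
Apply parts 4 times (tabular method): alternate signs, differentiate u down to 0, integrate dv up.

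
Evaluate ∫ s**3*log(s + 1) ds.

Use integration by parts with u = log(s + 1), dv = s**3 ds.
Then du = 1/(s + 1) ds and v = s**4/4.

s**4*log(s + 1)/4 - s**4/16 + s**3/12 - s**2/8 + s/4 - log(s + 1)/4 + C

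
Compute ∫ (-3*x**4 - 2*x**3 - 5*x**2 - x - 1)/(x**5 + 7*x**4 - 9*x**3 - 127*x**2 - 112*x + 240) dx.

-109*log(x - 4)/168 + log(x - 1)/30 - 29*log(x + 3)/7 + 717*log(x + 4)/40 - 97*log(x + 5)/6 + C

Factor the denominator: (x - 4)*(x - 1)*(x + 3)*(x + 4)*(x + 5).
Partial-fraction decomposition: -97/(6*(x + 5)) + 717/(40*(x + 4)) - 29/(7*(x + 3)) + 1/(30*(x - 1)) - 109/(168*(x - 4)).
Integrate each term: A/(x−a) contributes A·log|x−a|.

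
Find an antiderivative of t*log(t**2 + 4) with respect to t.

t**2*log(t**2 + 4)/2 - t**2/2 + 2*log(t**2 + 4) + C

Let u = t**2 + 4, so du = (2*t) dt.
The integral becomes (1/2)·∫ log(u) du; integrate by parts with u′=log(u), dv′=du.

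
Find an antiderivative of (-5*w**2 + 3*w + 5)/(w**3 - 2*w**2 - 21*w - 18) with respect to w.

Factor the denominator: (w - 6)*(w + 1)*(w + 3).
Partial-fraction decomposition: -49/(18*(w + 3)) + 3/(14*(w + 1)) - 157/(63*(w - 6)).
Integrate each term: A/(w−a) contributes A·log|w−a|.

-157*log(w - 6)/63 + 3*log(w + 1)/14 - 49*log(w + 3)/18 + C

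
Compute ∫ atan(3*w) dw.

w*atan(3*w) - log(9*w**2 + 1)/6 + C

Use integration by parts with u = arctan(3*w), dv = dw.
Then du = 3/(9*w**2 + 1) dw.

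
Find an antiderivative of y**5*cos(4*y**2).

Let u = y², du = 2y dy; rewrite as (1/2)∫ u^2·cos(4u) du.
Now integrate by parts 2 times.

y**4*sin(4*y**2)/8 + y**2*cos(4*y**2)/16 - sin(4*y**2)/64 + C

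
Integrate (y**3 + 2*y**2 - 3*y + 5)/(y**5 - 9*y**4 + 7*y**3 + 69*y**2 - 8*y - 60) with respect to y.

55*log(y - 6)/56 - 55*log(y - 5)/56 + log(y - 1)/24 - 3*log(y + 1)/28 + 11*log(y + 2)/168 + C

Factor the denominator: (y - 6)*(y - 5)*(y - 1)*(y + 1)*(y + 2).
Partial-fraction decomposition: 11/(168*(y + 2)) - 3/(28*(y + 1)) + 1/(24*(y - 1)) - 55/(56*(y - 5)) + 55/(56*(y - 6)).
Integrate each term: A/(y−a) contributes A·log|y−a|.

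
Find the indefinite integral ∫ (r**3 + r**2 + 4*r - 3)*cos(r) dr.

Use integration by parts with u = r**3 + r**2 + 4*r - 3, dv = cos(r) dr, so v = sin(r).
Apply parts 3 times (tabular method): alternate signs, differentiate u down to 0, integrate dv up.

r**3*sin(r) + r**2*sin(r) + 3*r**2*cos(r) - 2*r*sin(r) + 2*r*cos(r) - 5*sin(r) - 2*cos(r) + C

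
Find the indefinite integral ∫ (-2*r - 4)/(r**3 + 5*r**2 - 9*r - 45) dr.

Factor the denominator: (r - 3)*(r + 3)*(r + 5).
Partial-fraction decomposition: 3/(8*(r + 5)) - 1/(6*(r + 3)) - 5/(24*(r - 3)).
Integrate each term: A/(r−a) contributes A·log|r−a|.

-5*log(r - 3)/24 - log(r + 3)/6 + 3*log(r + 5)/8 + C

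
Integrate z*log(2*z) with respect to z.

Use integration by parts with u = log(2*z), dv = z dz.
Then du = 1/z dz and v = z**2/2.

z**2*(log(z) + log(2))/2 - z**2/4 + C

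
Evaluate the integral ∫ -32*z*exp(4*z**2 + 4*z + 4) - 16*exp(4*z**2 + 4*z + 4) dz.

Let u = 4*z**2 + 4*z + 4, so du = (8*z + 4) dz.
Rewriting, the integral becomes -4·∫ e^u du = -4·e^u.
Substituting back, u = 4*z**2 + 4*z + 4.

-4*exp(4*z**2 + 4*z + 4) + C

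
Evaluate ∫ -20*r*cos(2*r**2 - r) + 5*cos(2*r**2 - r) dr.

Let u = 2*r**2 - r, so du = (4*r - 1) dr.
Rewriting, the integral becomes -5·∫ cos(u) du = -5·sin(u).
Substituting back, u = 2*r**2 - r.

-5*sin(2*r**2 - r) + C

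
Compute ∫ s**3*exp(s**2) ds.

(s**2 - 1)*exp(s**2)/2 + C

Let u = s², du = 2s ds; rewrite as (1/2)∫ u^1·exp(1u) du.
Now integrate by parts 1 time.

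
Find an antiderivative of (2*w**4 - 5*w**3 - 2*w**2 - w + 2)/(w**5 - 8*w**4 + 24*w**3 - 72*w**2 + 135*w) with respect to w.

2*log(w)/135 + 143*log(w - 5)/85 - 2*log(w - 3)/27 + 173*log(w**2 + 9)/918 + 430*atan(w/3)/459 + C

Factor the denominator: w*(w - 5)*(w - 3)*(w**2 + 9).
Partial-fraction decomposition: (173*w + 1290)/(459*(w**2 + 9)) - 2/(27*(w - 3)) + 143/(85*(w - 5)) + 2/(135*w).
Integrate each term; A/(w−a) gives A·log|w−a|; the (Bw+D)/(w²+p²) term gives a log and an atan.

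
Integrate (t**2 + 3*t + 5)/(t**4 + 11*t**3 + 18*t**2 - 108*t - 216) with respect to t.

Factor the denominator: (t - 3)*(t + 2)*(t + 6)**2.
Partial-fraction decomposition: -25/(1296*(t + 6)) + 23/(36*(t + 6)**2) - 3/(80*(t + 2)) + 23/(405*(t - 3)).
Integrate each term; A/(t−a) gives A·log|t−a|; A/(t−a)² gives −A/(t−a).

23*log(t - 3)/405 - 3*log(t + 2)/80 - 25*log(t + 6)/1296 - 23/(36*t + 216) + C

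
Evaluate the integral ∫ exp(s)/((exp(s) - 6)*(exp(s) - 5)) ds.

log(exp(s) - 6) - log(exp(s) - 5) + C

Let u = e^s, du = e^s ds.
The integral becomes ∫ du/((u-6)(u-5)); decompose into partial fractions.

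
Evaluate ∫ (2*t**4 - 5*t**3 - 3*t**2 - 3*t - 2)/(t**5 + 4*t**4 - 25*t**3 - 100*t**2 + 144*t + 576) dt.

65*log(t - 4)/224 + 11*log(t - 3)/294 + 277*log(t + 3)/42 - 7719*log(t + 4)/1568 + 397/(28*t + 112) + C

Factor the denominator: (t - 4)*(t - 3)*(t + 3)*(t + 4)**2.
Partial-fraction decomposition: -7719/(1568*(t + 4)) - 397/(28*(t + 4)**2) + 277/(42*(t + 3)) + 11/(294*(t - 3)) + 65/(224*(t - 4)).
Integrate each term; A/(t−a) gives A·log|t−a|; A/(t−a)² gives −A/(t−a).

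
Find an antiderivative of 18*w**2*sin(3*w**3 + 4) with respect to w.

-2*cos(3*w**3 + 4) + C

Let u = 3*w**3 + 4, so du = (9*w**2) dw.
Rewriting, the integral becomes 2·∫ sin(u) du = 2·-cos(u).
Substituting back, u = 3*w**3 + 4.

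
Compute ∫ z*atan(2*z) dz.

z**2*atan(2*z)/2 - z/4 + atan(2*z)/8 + C

Use integration by parts with u = arctan(2*z), dv = z dz.
Then du = 2/(4*z**2 + 1) dz.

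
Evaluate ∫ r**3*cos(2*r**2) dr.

r**2*sin(2*r**2)/4 + cos(2*r**2)/8 + C

Let u = r², du = 2r dr; rewrite as (1/2)∫ u^1·cos(2u) du.
Now integrate by parts 1 time.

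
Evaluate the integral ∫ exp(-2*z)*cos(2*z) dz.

exp(-2*z)*sin(2*z)/4 - exp(-2*z)*cos(2*z)/4 + C

Let I denote the integral. Integrate by parts with u = cos(2*z), dv = exp(-2*z) dz, so v = -exp(-2*z)/2: I = -exp(-2*z)*cos(2*z)/2 − ∫ exp(-2*z)*sin(2*z) dz.
Apply parts again with u = sin(2*z), dv = exp(-2*z) dz: ∫ exp(-2*z)*sin(2*z) dz = -exp(-2*z)*sin(2*z)/2 + I. Substituting back brings back I: I = exp(-2*z)*sin(2*z)/2 - exp(-2*z)*cos(2*z)/2 − I.
Solving for I: (1 + 1)·I equals the remaining terms, so I = (1/2)·(exp(-2*z)*sin(2*z)/2 - exp(-2*z)*cos(2*z)/2).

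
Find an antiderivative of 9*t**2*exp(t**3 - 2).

3*exp(t**3 - 2) + C

Let u = t**3 - 2, so du = (3*t**2) dt.
Rewriting, the integral becomes 3·∫ e^u du = 3·e^u.
Substituting back, u = t**3 - 2.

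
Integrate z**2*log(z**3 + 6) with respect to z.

Let u = z**3 + 6, so du = (3*z**2) dz.
The integral becomes (1/3)·∫ log(u) du; integrate by parts with u′=log(u), dv′=du.

z**3*log(z**3 + 6)/3 - z**3/3 + 2*log(z**3 + 6) + C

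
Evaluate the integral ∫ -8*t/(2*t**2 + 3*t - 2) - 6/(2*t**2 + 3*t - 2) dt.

-2*log(2*t**2 + 3*t - 2) + C

Let u = 2*t**2 + 3*t - 2, so du = (4*t + 3) dt.
Rewriting, the integral becomes -2·∫ 1/u du = -2·log(u).
Substituting back, u = 2*t**2 + 3*t - 2.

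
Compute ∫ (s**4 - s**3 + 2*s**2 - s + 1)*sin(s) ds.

Use integration by parts with u = s**4 - s**3 + 2*s**2 - s + 1, dv = sin(s) ds, so v = -cos(s).
Apply parts 4 times (tabular method): alternate signs, differentiate u down to 0, integrate dv up.

-s**4*cos(s) + 4*s**3*sin(s) + s**3*cos(s) - 3*s**2*sin(s) + 10*s**2*cos(s) - 20*s*sin(s) - 5*s*cos(s) + 5*sin(s) - 21*cos(s) + C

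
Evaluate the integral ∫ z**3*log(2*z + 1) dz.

Use integration by parts with u = log(2*z + 1), dv = z**3 dz.
Then du = 2/(2*z + 1) dz and v = z**4/4.

z**4*log(2*z + 1)/4 - z**4/16 + z**3/24 - z**2/32 + z/32 - log(2*z + 1)/64 + C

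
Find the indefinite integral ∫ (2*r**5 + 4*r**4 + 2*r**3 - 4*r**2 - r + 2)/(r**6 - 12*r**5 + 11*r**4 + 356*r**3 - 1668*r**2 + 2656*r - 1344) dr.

43703*log(r - 7)/3510 - 8833*log(r - 4)/900 - 4*log(r - 2)/5 + 5*log(r - 1)/378 + 1367*log(r + 6)/9100 + 1567/(90*r - 360) + C

Factor the denominator: (r - 7)*(r - 4)**2*(r - 2)*(r - 1)*(r + 6).
Partial-fraction decomposition: 1367/(9100*(r + 6)) + 5/(378*(r - 1)) - 4/(5*(r - 2)) - 8833/(900*(r - 4)) - 1567/(90*(r - 4)**2) + 43703/(3510*(r - 7)).
Integrate each term; A/(r−a) gives A·log|r−a|; A/(r−a)² gives −A/(r−a).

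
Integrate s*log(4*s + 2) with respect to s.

Use integration by parts with u = log(4*s + 2), dv = s ds.
Then du = 4/(4*s + 2) ds and v = s**2/2.

s**2*log(4*s + 2)/2 - s**2/4 + s/4 - log(2*s + 1)/8 + C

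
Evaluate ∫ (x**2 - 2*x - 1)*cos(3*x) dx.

Use integration by parts with u = x**2 - 2*x - 1, dv = cos(3*x) dx, so v = sin(3*x)/3.
Apply parts 2 times (tabular method): alternate signs, differentiate u down to 0, integrate dv up.

x**2*sin(3*x)/3 - 2*x*sin(3*x)/3 + 2*x*cos(3*x)/9 - 11*sin(3*x)/27 - 2*cos(3*x)/9 + C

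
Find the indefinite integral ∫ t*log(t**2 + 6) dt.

t**2*log(t**2 + 6)/2 - t**2/2 + 3*log(t**2 + 6) + C

Let u = t**2 + 6, so du = (2*t) dt.
The integral becomes (1/2)·∫ log(u) du; integrate by parts with u′=log(u), dv′=du.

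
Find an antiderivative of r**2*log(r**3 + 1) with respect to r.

Let u = r**3 + 1, so du = (3*r**2) dr.
The integral becomes (1/3)·∫ log(u) du; integrate by parts with u′=log(u), dv′=du.

r**3*log(r**3 + 1)/3 - r**3/3 + log(r**3 + 1)/3 + C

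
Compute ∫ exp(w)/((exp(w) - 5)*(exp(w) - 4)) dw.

Let u = e^w, du = e^w dw.
The integral becomes ∫ du/((u-4)(u-5)); decompose into partial fractions.

log(exp(w) - 5) - log(exp(w) - 4) + C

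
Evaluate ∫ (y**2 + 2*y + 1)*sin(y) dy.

Use integration by parts with u = y**2 + 2*y + 1, dv = sin(y) dy, so v = -cos(y).
Apply parts 2 times (tabular method): alternate signs, differentiate u down to 0, integrate dv up.

-y**2*cos(y) + 2*y*sin(y) - 2*y*cos(y) + 2*sin(y) + cos(y) + C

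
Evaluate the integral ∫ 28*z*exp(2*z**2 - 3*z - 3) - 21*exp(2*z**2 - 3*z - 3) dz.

Let u = 2*z**2 - 3*z - 3, so du = (4*z - 3) dz.
Rewriting, the integral becomes 7·∫ e^u du = 7·e^u.
Substituting back, u = 2*z**2 - 3*z - 3.

7*exp(2*z**2 - 3*z - 3) + C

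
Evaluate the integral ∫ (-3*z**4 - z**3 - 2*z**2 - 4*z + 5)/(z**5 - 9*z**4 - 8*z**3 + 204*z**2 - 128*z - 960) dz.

-839*log(z - 6)/32 + 295*log(z - 5)/9 - 875*log(z - 4)/96 + 5*log(z + 2)/96 - 143*log(z + 4)/288 + C

Factor the denominator: (z - 6)*(z - 5)*(z - 4)*(z + 2)*(z + 4).
Partial-fraction decomposition: -143/(288*(z + 4)) + 5/(96*(z + 2)) - 875/(96*(z - 4)) + 295/(9*(z - 5)) - 839/(32*(z - 6)).
Integrate each term: A/(z−a) contributes A·log|z−a|.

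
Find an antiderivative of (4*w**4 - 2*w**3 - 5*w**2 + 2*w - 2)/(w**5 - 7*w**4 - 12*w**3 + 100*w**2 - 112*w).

log(w)/56 + 1737*log(w - 7)/385 - 6*log(w - 2)/5 + 59*log(w + 4)/88 + 1/(2*w - 4) + C

Factor the denominator: w*(w - 7)*(w - 2)**2*(w + 4).
Partial-fraction decomposition: 59/(88*(w + 4)) - 6/(5*(w - 2)) - 1/(2*(w - 2)**2) + 1737/(385*(w - 7)) + 1/(56*w).
Integrate each term; A/(w−a) gives A·log|w−a|; A/(w−a)² gives −A/(w−a).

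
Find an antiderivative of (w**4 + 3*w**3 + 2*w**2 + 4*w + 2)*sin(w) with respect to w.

-w**4*cos(w) + 4*w**3*sin(w) - 3*w**3*cos(w) + 9*w**2*sin(w) + 10*w**2*cos(w) - 20*w*sin(w) + 14*w*cos(w) - 14*sin(w) - 22*cos(w) + C

Use integration by parts with u = w**4 + 3*w**3 + 2*w**2 + 4*w + 2, dv = sin(w) dw, so v = -cos(w).
Apply parts 4 times (tabular method): alternate signs, differentiate u down to 0, integrate dv up.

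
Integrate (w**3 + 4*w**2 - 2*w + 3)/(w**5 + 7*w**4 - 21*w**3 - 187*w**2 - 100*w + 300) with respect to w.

Factor the denominator: (w - 5)*(w - 1)*(w + 2)*(w + 5)*(w + 6).
Partial-fraction decomposition: -57/(308*(w + 6)) + 1/(15*(w + 5)) + 5/(84*(w + 2)) - 1/(84*(w - 1)) + 109/(1540*(w - 5)).
Integrate each term: A/(w−a) contributes A·log|w−a|.

109*log(w - 5)/1540 - log(w - 1)/84 + 5*log(w + 2)/84 + log(w + 5)/15 - 57*log(w + 6)/308 + C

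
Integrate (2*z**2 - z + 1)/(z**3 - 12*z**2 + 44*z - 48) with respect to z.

67*log(z - 6)/8 - 29*log(z - 4)/4 + 7*log(z - 2)/8 + C

Factor the denominator: (z - 6)*(z - 4)*(z - 2).
Partial-fraction decomposition: 7/(8*(z - 2)) - 29/(4*(z - 4)) + 67/(8*(z - 6)).
Integrate each term: A/(z−a) contributes A·log|z−a|.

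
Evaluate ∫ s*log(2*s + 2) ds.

s**2*log(2*s + 2)/2 - s**2/4 + s/2 - log(s + 1)/2 + C

Use integration by parts with u = log(2*s + 2), dv = s ds.
Then du = 2/(2*s + 2) ds and v = s**2/2.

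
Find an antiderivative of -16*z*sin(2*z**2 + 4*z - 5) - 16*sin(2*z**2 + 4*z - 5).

4*cos(2*z**2 + 4*z - 5) + C

Let u = 2*z**2 + 4*z - 5, so du = (4*z + 4) dz.
Rewriting, the integral becomes -4·∫ sin(u) du = -4·-cos(u).
Substituting back, u = 2*z**2 + 4*z - 5.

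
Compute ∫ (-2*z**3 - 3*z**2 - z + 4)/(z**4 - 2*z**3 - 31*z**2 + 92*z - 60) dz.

Factor the denominator: (z - 5)*(z - 2)*(z - 1)*(z + 6).
Partial-fraction decomposition: -167/(308*(z + 6)) - 1/(14*(z - 1)) + 13/(12*(z - 2)) - 163/(66*(z - 5)).
Integrate each term: A/(z−a) contributes A·log|z−a|.

-163*log(z - 5)/66 + 13*log(z - 2)/12 - log(z - 1)/14 - 167*log(z + 6)/308 + C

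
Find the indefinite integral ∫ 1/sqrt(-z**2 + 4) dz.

asin(z/2) + C

Substitute z = 2·sin(θ), so dz = 2·cos(θ) dθ and the radical becomes sqrt(-z**2 + 4) = 2·cos(θ) by the Pythagorean identity.
Integrate the resulting trig expression in θ, then back-substitute θ = asin(z/2), sin(θ) = z/2, cos(θ) = sqrt(-z**2 + 4)/2 (absorbing any constant into C).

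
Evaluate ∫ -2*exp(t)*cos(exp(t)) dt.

Let u = exp(t), so du = (exp(t)) dt.
Rewriting, the integral becomes -2·∫ cos(u) du = -2·sin(u).
Substituting back, u = exp(t).

-2*sin(exp(t)) + C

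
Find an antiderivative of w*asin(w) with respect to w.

w**2*asin(w)/2 + w*sqrt(-w**2 + 1)/4 - asin(w)/4 + C

Use integration by parts with u = arcsin(w), dv = w dw.
Then du = 1/sqrt(-w**2 + 1) dw.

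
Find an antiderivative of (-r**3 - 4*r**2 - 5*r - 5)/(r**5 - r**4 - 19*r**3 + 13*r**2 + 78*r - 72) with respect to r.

-51*log(r - 4)/98 + 39*log(r - 2)/50 - 5*log(r - 1)/16 + 1037*log(r + 3)/19600 + 1/(140*r + 420) + C

Factor the denominator: (r - 4)*(r - 2)*(r - 1)*(r + 3)**2.
Partial-fraction decomposition: 1037/(19600*(r + 3)) - 1/(140*(r + 3)**2) - 5/(16*(r - 1)) + 39/(50*(r - 2)) - 51/(98*(r - 4)).
Integrate each term; A/(r−a) gives A·log|r−a|; A/(r−a)² gives −A/(r−a).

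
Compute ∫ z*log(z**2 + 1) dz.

z**2*log(z**2 + 1)/2 - z**2/2 + log(z**2 + 1)/2 + C

Let u = z**2 + 1, so du = (2*z) dz.
The integral becomes (1/2)·∫ log(u) du; integrate by parts with u′=log(u), dv′=du.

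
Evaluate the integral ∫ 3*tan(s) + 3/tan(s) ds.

Let u = tan(s), so du = (tan(s)**2 + 1) ds.
Rewriting, the integral becomes 3·∫ 1/u du = 3·log(u).
Substituting back, u = tan(s).

3*log(tan(s)) + C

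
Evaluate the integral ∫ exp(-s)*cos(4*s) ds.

Let I denote the integral. Integrate by parts with u = cos(4*s), dv = exp(-s) ds, so v = -exp(-s): I = -exp(-s)*cos(4*s) − 4·∫ exp(-s)*sin(4*s) ds.
Apply parts again with u = sin(4*s), dv = exp(-s) ds: ∫ exp(-s)*sin(4*s) ds = -exp(-s)*sin(4*s) + 4·I. Substituting back brings back I: I = 4*exp(-s)*sin(4*s) - exp(-s)*cos(4*s) − 16·I.
Solving for I: (1 + 16)·I equals the remaining terms, so I = (1/17)·(4*exp(-s)*sin(4*s) - exp(-s)*cos(4*s)).

4*exp(-s)*sin(4*s)/17 - exp(-s)*cos(4*s)/17 + C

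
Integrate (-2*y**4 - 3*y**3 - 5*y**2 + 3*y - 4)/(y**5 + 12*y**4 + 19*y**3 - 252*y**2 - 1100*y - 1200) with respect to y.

Factor the denominator: (y - 5)*(y + 2)*(y + 4)*(y + 5)*(y + 6).
Partial-fraction decomposition: -1073/(44*(y + 6)) + 1019/(30*(y + 5)) - 104/(9*(y + 4)) + 19/(84*(y + 2)) - 1739/(6930*(y - 5)).
Integrate each term: A/(y−a) contributes A·log|y−a|.

-1739*log(y - 5)/6930 + 19*log(y + 2)/84 - 104*log(y + 4)/9 + 1019*log(y + 5)/30 - 1073*log(y + 6)/44 + C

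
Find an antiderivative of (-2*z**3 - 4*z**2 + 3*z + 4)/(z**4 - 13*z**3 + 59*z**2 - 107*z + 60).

-331*log(z - 5)/8 + 176*log(z - 4)/3 - 77*log(z - 3)/4 - log(z - 1)/24 + C

Factor the denominator: (z - 5)*(z - 4)*(z - 3)*(z - 1).
Partial-fraction decomposition: -1/(24*(z - 1)) - 77/(4*(z - 3)) + 176/(3*(z - 4)) - 331/(8*(z - 5)).
Integrate each term: A/(z−a) contributes A·log|z−a|.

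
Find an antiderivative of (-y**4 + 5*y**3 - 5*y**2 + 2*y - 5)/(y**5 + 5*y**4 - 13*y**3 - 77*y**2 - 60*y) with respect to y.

Factor the denominator: y*(y - 4)*(y + 1)*(y + 3)*(y + 5).
Partial-fraction decomposition: -139/(36*(y + 5)) + 68/(21*(y + 3)) - 9/(20*(y + 1)) - 13/(1260*(y - 4)) + 1/(12*y).
Integrate each term: A/(y−a) contributes A·log|y−a|.

log(y)/12 - 13*log(y - 4)/1260 - 9*log(y + 1)/20 + 68*log(y + 3)/21 - 139*log(y + 5)/36 + C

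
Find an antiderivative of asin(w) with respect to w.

Use integration by parts with u = arcsin(w), dv = dw.
Then du = 1/sqrt(-w**2 + 1) dw.

w*asin(w) + sqrt(-w**2 + 1) + C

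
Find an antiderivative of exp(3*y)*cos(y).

exp(3*y)*sin(y)/10 + 3*exp(3*y)*cos(y)/10 + C

Let I denote the integral. Integrate by parts with u = cos(y), dv = exp(3*y) dy, so v = exp(3*y)/3: I = exp(3*y)*cos(y)/3 + (1/3)·∫ exp(3*y)*sin(y) dy.
Apply parts again with u = sin(y), dv = exp(3*y) dy: ∫ exp(3*y)*sin(y) dy = exp(3*y)*sin(y)/3 − (1/3)·I. Substituting back brings back I: I = exp(3*y)*sin(y)/9 + exp(3*y)*cos(y)/3 − (1/9)·I.
Solving for I: (1 + 1/9)·I equals the remaining terms, so I = (9/10)·(exp(3*y)*sin(y)/9 + exp(3*y)*cos(y)/3).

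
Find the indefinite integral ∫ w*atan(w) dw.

w**2*atan(w)/2 - w/2 + atan(w)/2 + C

Use integration by parts with u = arctan(w), dv = w dw.
Then du = 1/(w**2 + 1) dw.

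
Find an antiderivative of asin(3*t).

t*asin(3*t) + sqrt(-9*t**2 + 1)/3 + C

Use integration by parts with u = arcsin(3*t), dv = dt.
Then du = 3/sqrt(-9*t**2 + 1) dt.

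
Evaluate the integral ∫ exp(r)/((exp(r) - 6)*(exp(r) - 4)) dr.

Let u = e^r, du = e^r dr.
The integral becomes ∫ du/((u-4)(u-6)); decompose into partial fractions.

log(exp(r) - 6)/2 - log(exp(r) - 4)/2 + C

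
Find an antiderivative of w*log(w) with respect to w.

Use integration by parts with u = log(w), dv = w dw.
Then du = 1/w dw and v = w**2/2.

w**2*log(w)/2 - w**2/4 + C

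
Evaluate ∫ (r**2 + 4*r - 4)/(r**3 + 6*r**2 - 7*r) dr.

4*log(r)/7 + log(r - 1)/8 + 17*log(r + 7)/56 + C

Factor the denominator: r*(r - 1)*(r + 7).
Partial-fraction decomposition: 17/(56*(r + 7)) + 1/(8*(r - 1)) + 4/(7*r).
Integrate each term: A/(r−a) contributes A·log|r−a|.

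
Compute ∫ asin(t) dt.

t*asin(t) + sqrt(-t**2 + 1) + C

Use integration by parts with u = arcsin(t), dv = dt.
Then du = 1/sqrt(-t**2 + 1) dt.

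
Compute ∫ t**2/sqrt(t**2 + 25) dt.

t*sqrt(t**2 + 25)/2 - 25*log(t + sqrt(t**2 + 25))/2 + C

Substitute t = 5·tan(θ), so dt = 5·sec(θ)^2 dθ and the radical becomes sqrt(t**2 + 25) = 5·sec(θ) by the Pythagorean identity.
Integrate the resulting trig expression in θ, then back-substitute tan(θ) = t/5, sec(θ) = sqrt(t**2 + 25)/5 (absorbing any constant into C).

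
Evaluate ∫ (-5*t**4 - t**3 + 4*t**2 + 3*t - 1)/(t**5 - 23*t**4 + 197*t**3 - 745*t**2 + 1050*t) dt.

Factor the denominator: t*(t - 7)*(t - 6)*(t - 5)**2.
Partial-fraction decomposition: -16522/(25*(t - 5)) - 1568/(5*(t - 5)**2) + 6535/(6*(t - 6)) - 3033/(7*(t - 7)) - 1/(1050*t).
Integrate each term; A/(t−a) gives A·log|t−a|; A/(t−a)² gives −A/(t−a).

-log(t)/1050 - 3033*log(t - 7)/7 + 6535*log(t - 6)/6 - 16522*log(t - 5)/25 + 1568/(5*t - 25) + C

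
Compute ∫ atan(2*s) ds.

Use integration by parts with u = arctan(2*s), dv = ds.
Then du = 2/(4*s**2 + 1) ds.

s*atan(2*s) - log(4*s**2 + 1)/4 + C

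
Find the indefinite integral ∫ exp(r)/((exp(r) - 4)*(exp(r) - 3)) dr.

log(exp(r) - 4) - log(exp(r) - 3) + C

Let u = e^r, du = e^r dr.
The integral becomes ∫ du/((u-3)(u-4)); decompose into partial fractions.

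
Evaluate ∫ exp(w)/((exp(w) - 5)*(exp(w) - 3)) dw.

log(exp(w) - 5)/2 - log(exp(w) - 3)/2 + C

Let u = e^w, du = e^w dw.
The integral becomes ∫ du/((u-5)(u-3)); decompose into partial fractions.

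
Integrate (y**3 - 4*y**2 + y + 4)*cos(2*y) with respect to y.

Use integration by parts with u = y**3 - 4*y**2 + y + 4, dv = cos(2*y) dy, so v = sin(2*y)/2.
Apply parts 3 times (tabular method): alternate signs, differentiate u down to 0, integrate dv up.

y**3*sin(2*y)/2 - 2*y**2*sin(2*y) + 3*y**2*cos(2*y)/4 - y*sin(2*y)/4 - 2*y*cos(2*y) + 3*sin(2*y) - cos(2*y)/8 + C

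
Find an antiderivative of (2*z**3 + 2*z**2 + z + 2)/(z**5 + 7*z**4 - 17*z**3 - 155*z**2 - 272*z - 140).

307*log(z - 5)/3528 - log(z + 1)/36 + 331*log(z + 2)/1225 - 593*log(z + 7)/1800 + 8/(35*z + 70) + C

Factor the denominator: (z - 5)*(z + 1)*(z + 2)**2*(z + 7).
Partial-fraction decomposition: -593/(1800*(z + 7)) + 331/(1225*(z + 2)) - 8/(35*(z + 2)**2) - 1/(36*(z + 1)) + 307/(3528*(z - 5)).
Integrate each term; A/(z−a) gives A·log|z−a|; A/(z−a)² gives −A/(z−a).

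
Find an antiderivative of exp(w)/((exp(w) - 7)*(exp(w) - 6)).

log(exp(w) - 7) - log(exp(w) - 6) + C

Let u = e^w, du = e^w dw.
The integral becomes ∫ du/((u-7)(u-6)); decompose into partial fractions.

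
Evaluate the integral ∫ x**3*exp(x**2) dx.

(x**2 - 1)*exp(x**2)/2 + C

Let u = x², du = 2x dx; rewrite as (1/2)∫ u^1·exp(1u) du.
Now integrate by parts 1 time.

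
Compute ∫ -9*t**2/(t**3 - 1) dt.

-3*log(t**3 - 1) + C

Let u = t**3 - 1, so du = (3*t**2) dt.
Rewriting, the integral becomes -3·∫ 1/u du = -3·log(u).
Substituting back, u = t**3 - 1.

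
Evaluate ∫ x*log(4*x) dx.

Use integration by parts with u = log(4*x), dv = x dx.
Then du = 1/x dx and v = x**2/2.

x**2*(log(x) + 2*log(2))/2 - x**2/4 + C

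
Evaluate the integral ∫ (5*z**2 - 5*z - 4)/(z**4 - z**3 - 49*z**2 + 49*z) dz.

-4*log(z)/49 + 103*log(z - 7)/294 + log(z - 1)/12 - 69*log(z + 7)/196 + C

Factor the denominator: z*(z - 7)*(z - 1)*(z + 7).
Partial-fraction decomposition: -69/(196*(z + 7)) + 1/(12*(z - 1)) + 103/(294*(z - 7)) - 4/(49*z).
Integrate each term: A/(z−a) contributes A·log|z−a|.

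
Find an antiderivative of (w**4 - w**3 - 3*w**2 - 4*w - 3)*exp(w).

(w**4 - 5*w**3 + 12*w**2 - 28*w + 25)*exp(w) + C

Use integration by parts with u = w**4 - w**3 - 3*w**2 - 4*w - 3, dv = exp(w) dw, so v = exp(w).
Apply parts 4 times (tabular method): alternate signs, differentiate u down to 0, integrate dv up.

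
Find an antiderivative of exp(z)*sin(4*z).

exp(z)*sin(4*z)/17 - 4*exp(z)*cos(4*z)/17 + C

Let I denote the integral. Integrate by parts with u = sin(4*z), dv = exp(z) dz, so v = exp(z): I = exp(z)*sin(4*z) − 4·∫ exp(z)*cos(4*z) dz.
Apply parts again with u = cos(4*z), dv = exp(z) dz: ∫ exp(z)*cos(4*z) dz = exp(z)*cos(4*z) + 4·I. Substituting back brings back I: I = exp(z)*sin(4*z) - 4*exp(z)*cos(4*z) − 16·I.
Solving for I: (1 + 16)·I equals the remaining terms, so I = (1/17)·(exp(z)*sin(4*z) - 4*exp(z)*cos(4*z)).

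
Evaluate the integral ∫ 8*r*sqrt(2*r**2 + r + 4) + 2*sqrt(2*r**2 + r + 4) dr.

Let u = 2*r**2 + r + 4, so du = (4*r + 1) dr.
Rewriting, the integral becomes 2·∫ √u du = 2·(2/3)u^(3/2).
Substituting back, u = 2*r**2 + r + 4.

4*(2*r**2 + r + 4)**(3/2)/3 + C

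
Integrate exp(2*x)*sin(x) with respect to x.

Let I denote the integral. Integrate by parts with u = sin(x), dv = exp(2*x) dx, so v = exp(2*x)/2: I = exp(2*x)*sin(x)/2 − (1/2)·∫ exp(2*x)*cos(x) dx.
Apply parts again with u = cos(x), dv = exp(2*x) dx: ∫ exp(2*x)*cos(x) dx = exp(2*x)*cos(x)/2 + (1/2)·I. Substituting back brings back I: I = exp(2*x)*sin(x)/2 - exp(2*x)*cos(x)/4 − (1/4)·I.
Solving for I: (1 + 1/4)·I equals the remaining terms, so I = (4/5)·(exp(2*x)*sin(x)/2 - exp(2*x)*cos(x)/4).

2*exp(2*x)*sin(x)/5 - exp(2*x)*cos(x)/5 + C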